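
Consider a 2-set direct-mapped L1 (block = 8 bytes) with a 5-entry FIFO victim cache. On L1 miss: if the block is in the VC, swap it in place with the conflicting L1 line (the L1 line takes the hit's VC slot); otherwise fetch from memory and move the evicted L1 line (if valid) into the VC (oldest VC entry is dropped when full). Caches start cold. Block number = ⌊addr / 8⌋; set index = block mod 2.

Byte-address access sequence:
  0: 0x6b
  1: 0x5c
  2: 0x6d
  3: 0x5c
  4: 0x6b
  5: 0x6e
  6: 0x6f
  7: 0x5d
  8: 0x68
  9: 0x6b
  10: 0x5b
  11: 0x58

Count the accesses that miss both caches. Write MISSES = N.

MISSES = 2

0: 0x6b (blk 13, set 1) → MISS  vc=[]
1: 0x5c (blk 11, set 1) → MISS  vc=[13]
2: 0x6d (blk 13, set 1) → VC-HIT  vc=[11]
3: 0x5c (blk 11, set 1) → VC-HIT  vc=[13]
4: 0x6b (blk 13, set 1) → VC-HIT  vc=[11]
5: 0x6e (blk 13, set 1) → L1-HIT  vc=[11]
6: 0x6f (blk 13, set 1) → L1-HIT  vc=[11]
7: 0x5d (blk 11, set 1) → VC-HIT  vc=[13]
8: 0x68 (blk 13, set 1) → VC-HIT  vc=[11]
9: 0x6b (blk 13, set 1) → L1-HIT  vc=[11]
10: 0x5b (blk 11, set 1) → VC-HIT  vc=[13]
11: 0x58 (blk 11, set 1) → L1-HIT  vc=[13]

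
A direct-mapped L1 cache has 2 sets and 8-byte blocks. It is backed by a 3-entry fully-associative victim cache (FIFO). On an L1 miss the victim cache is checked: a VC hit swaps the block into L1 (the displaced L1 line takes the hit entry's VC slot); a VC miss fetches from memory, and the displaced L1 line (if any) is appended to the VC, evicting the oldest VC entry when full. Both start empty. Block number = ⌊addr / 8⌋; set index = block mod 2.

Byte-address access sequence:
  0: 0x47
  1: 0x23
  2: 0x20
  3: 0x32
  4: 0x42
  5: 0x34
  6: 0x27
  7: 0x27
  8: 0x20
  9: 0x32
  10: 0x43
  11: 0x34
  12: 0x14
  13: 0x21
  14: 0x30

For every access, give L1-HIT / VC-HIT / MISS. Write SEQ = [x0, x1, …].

#0 0x47→b8/s0 MISS; vc=[]
#1 0x23→b4/s0 MISS; vc=[8]
#2 0x20→b4/s0 L1-HIT; vc=[8]
#3 0x32→b6/s0 MISS; vc=[8,4]
#4 0x42→b8/s0 VC-HIT; vc=[6,4]
#5 0x34→b6/s0 VC-HIT; vc=[8,4]
#6 0x27→b4/s0 VC-HIT; vc=[8,6]
#7 0x27→b4/s0 L1-HIT; vc=[8,6]
#8 0x20→b4/s0 L1-HIT; vc=[8,6]
#9 0x32→b6/s0 VC-HIT; vc=[8,4]
#10 0x43→b8/s0 VC-HIT; vc=[6,4]
#11 0x34→b6/s0 VC-HIT; vc=[8,4]
#12 0x14→b2/s0 MISS; vc=[8,4,6]
#13 0x21→b4/s0 VC-HIT; vc=[8,2,6]
#14 0x30→b6/s0 VC-HIT; vc=[8,2,4]

SEQ = [MISS, MISS, L1-HIT, MISS, VC-HIT, VC-HIT, VC-HIT, L1-HIT, L1-HIT, VC-HIT, VC-HIT, VC-HIT, MISS, VC-HIT, VC-HIT]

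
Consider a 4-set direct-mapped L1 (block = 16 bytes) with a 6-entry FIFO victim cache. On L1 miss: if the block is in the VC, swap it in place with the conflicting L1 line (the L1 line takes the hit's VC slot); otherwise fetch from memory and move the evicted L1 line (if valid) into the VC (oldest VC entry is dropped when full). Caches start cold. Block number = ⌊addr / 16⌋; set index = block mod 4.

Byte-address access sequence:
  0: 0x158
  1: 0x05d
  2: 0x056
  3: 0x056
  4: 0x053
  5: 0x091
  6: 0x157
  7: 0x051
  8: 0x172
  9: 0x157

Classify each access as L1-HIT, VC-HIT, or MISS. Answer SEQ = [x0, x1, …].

0: 0x158 (blk 21, set 1) → MISS  vc=[]
1: 0x5d (blk 5, set 1) → MISS  vc=[21]
2: 0x56 (blk 5, set 1) → L1-HIT  vc=[21]
3: 0x56 (blk 5, set 1) → L1-HIT  vc=[21]
4: 0x53 (blk 5, set 1) → L1-HIT  vc=[21]
5: 0x91 (blk 9, set 1) → MISS  vc=[21, 5]
6: 0x157 (blk 21, set 1) → VC-HIT  vc=[9, 5]
7: 0x51 (blk 5, set 1) → VC-HIT  vc=[9, 21]
8: 0x172 (blk 23, set 3) → MISS  vc=[9, 21]
9: 0x157 (blk 21, set 1) → VC-HIT  vc=[9, 5]

SEQ = [MISS, MISS, L1-HIT, L1-HIT, L1-HIT, MISS, VC-HIT, VC-HIT, MISS, VC-HIT]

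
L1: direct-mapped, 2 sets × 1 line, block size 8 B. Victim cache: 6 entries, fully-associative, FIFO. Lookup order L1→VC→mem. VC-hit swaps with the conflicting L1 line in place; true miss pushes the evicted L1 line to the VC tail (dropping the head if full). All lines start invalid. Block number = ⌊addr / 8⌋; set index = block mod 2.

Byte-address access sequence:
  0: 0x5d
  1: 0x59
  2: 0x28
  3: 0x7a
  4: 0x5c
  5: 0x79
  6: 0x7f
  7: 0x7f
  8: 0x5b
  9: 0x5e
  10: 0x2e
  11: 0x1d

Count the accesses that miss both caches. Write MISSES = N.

MISSES = 4

  [0] addr=0x5d blk=11 s=1: MISS | VC []
  [1] addr=0x59 blk=11 s=1: L1-HIT | VC []
  [2] addr=0x28 blk=5 s=1: MISS | VC [11]
  [3] addr=0x7a blk=15 s=1: MISS | VC [11, 5]
  [4] addr=0x5c blk=11 s=1: VC-HIT | VC [15, 5]
  [5] addr=0x79 blk=15 s=1: VC-HIT | VC [11, 5]
  [6] addr=0x7f blk=15 s=1: L1-HIT | VC [11, 5]
  [7] addr=0x7f blk=15 s=1: L1-HIT | VC [11, 5]
  [8] addr=0x5b blk=11 s=1: VC-HIT | VC [15, 5]
  [9] addr=0x5e blk=11 s=1: L1-HIT | VC [15, 5]
  [10] addr=0x2e blk=5 s=1: VC-HIT | VC [15, 11]
  [11] addr=0x1d blk=3 s=1: MISS | VC [15, 11, 5]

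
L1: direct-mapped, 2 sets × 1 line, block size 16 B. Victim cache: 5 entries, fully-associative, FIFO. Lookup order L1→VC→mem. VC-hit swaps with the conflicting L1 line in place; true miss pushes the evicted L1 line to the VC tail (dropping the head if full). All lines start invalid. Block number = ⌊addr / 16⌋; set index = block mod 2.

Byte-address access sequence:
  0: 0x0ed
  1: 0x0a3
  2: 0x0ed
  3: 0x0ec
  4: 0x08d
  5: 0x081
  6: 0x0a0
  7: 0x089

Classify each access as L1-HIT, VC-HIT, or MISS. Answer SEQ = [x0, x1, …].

0: 0xed (blk 14, set 0) → MISS  vc=[]
1: 0xa3 (blk 10, set 0) → MISS  vc=[14]
2: 0xed (blk 14, set 0) → VC-HIT  vc=[10]
3: 0xec (blk 14, set 0) → L1-HIT  vc=[10]
4: 0x8d (blk 8, set 0) → MISS  vc=[10, 14]
5: 0x81 (blk 8, set 0) → L1-HIT  vc=[10, 14]
6: 0xa0 (blk 10, set 0) → VC-HIT  vc=[8, 14]
7: 0x89 (blk 8, set 0) → VC-HIT  vc=[10, 14]

SEQ = [MISS, MISS, VC-HIT, L1-HIT, MISS, L1-HIT, VC-HIT, VC-HIT]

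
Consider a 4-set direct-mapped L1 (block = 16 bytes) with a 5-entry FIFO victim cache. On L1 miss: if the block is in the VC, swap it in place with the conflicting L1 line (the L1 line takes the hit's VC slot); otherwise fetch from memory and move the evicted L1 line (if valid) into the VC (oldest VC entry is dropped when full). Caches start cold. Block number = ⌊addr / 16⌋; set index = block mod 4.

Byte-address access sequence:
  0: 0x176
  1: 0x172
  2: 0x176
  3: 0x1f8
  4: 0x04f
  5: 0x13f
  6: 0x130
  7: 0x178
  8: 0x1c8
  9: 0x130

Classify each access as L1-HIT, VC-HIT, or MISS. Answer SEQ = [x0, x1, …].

#0 0x176→b23/s3 MISS; vc=[]
#1 0x172→b23/s3 L1-HIT; vc=[]
#2 0x176→b23/s3 L1-HIT; vc=[]
#3 0x1f8→b31/s3 MISS; vc=[23]
#4 0x4f→b4/s0 MISS; vc=[23]
#5 0x13f→b19/s3 MISS; vc=[23,31]
#6 0x130→b19/s3 L1-HIT; vc=[23,31]
#7 0x178→b23/s3 VC-HIT; vc=[19,31]
#8 0x1c8→b28/s0 MISS; vc=[19,31,4]
#9 0x130→b19/s3 VC-HIT; vc=[23,31,4]

SEQ = [MISS, L1-HIT, L1-HIT, MISS, MISS, MISS, L1-HIT, VC-HIT, MISS, VC-HIT]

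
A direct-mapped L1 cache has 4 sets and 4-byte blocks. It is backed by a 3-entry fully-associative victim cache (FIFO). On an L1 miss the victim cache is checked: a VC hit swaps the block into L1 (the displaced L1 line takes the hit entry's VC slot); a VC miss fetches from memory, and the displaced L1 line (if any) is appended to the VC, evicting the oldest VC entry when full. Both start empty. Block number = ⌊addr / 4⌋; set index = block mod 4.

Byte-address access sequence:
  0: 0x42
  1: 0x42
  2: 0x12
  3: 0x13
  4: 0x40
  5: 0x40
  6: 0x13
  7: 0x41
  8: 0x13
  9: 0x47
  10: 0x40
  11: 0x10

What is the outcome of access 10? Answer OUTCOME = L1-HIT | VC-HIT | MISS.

#0 0x42→b16/s0 MISS; vc=[]
#1 0x42→b16/s0 L1-HIT; vc=[]
#2 0x12→b4/s0 MISS; vc=[16]
#3 0x13→b4/s0 L1-HIT; vc=[16]
#4 0x40→b16/s0 VC-HIT; vc=[4]
#5 0x40→b16/s0 L1-HIT; vc=[4]
#6 0x13→b4/s0 VC-HIT; vc=[16]
#7 0x41→b16/s0 VC-HIT; vc=[4]
#8 0x13→b4/s0 VC-HIT; vc=[16]
#9 0x47→b17/s1 MISS; vc=[16]
#10 0x40→b16/s0 VC-HIT; vc=[4]
#11 0x10→b4/s0 VC-HIT; vc=[16]

OUTCOME = VC-HIT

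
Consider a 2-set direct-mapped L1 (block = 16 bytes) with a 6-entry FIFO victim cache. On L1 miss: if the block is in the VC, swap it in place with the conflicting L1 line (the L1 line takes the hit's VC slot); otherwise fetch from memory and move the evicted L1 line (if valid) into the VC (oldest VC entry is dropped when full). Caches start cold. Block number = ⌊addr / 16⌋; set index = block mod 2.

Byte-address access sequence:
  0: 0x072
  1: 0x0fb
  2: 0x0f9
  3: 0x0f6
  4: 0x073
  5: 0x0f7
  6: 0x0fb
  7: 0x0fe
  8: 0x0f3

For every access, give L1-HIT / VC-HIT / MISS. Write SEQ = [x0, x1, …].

SEQ = [MISS, MISS, L1-HIT, L1-HIT, VC-HIT, VC-HIT, L1-HIT, L1-HIT, L1-HIT]

0: 0x72 (blk 7, set 1) → MISS  vc=[]
1: 0xfb (blk 15, set 1) → MISS  vc=[7]
2: 0xf9 (blk 15, set 1) → L1-HIT  vc=[7]
3: 0xf6 (blk 15, set 1) → L1-HIT  vc=[7]
4: 0x73 (blk 7, set 1) → VC-HIT  vc=[15]
5: 0xf7 (blk 15, set 1) → VC-HIT  vc=[7]
6: 0xfb (blk 15, set 1) → L1-HIT  vc=[7]
7: 0xfe (blk 15, set 1) → L1-HIT  vc=[7]
8: 0xf3 (blk 15, set 1) → L1-HIT  vc=[7]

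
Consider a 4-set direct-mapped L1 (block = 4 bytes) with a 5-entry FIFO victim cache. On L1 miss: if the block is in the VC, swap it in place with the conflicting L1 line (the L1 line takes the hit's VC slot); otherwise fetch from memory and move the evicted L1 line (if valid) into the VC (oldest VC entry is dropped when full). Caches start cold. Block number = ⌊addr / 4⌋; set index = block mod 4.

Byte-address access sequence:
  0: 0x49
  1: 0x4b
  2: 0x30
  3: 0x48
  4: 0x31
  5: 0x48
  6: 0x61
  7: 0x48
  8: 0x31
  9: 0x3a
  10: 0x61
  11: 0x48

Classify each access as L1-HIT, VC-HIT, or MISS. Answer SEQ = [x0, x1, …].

#0 0x49→b18/s2 MISS; vc=[]
#1 0x4b→b18/s2 L1-HIT; vc=[]
#2 0x30→b12/s0 MISS; vc=[]
#3 0x48→b18/s2 L1-HIT; vc=[]
#4 0x31→b12/s0 L1-HIT; vc=[]
#5 0x48→b18/s2 L1-HIT; vc=[]
#6 0x61→b24/s0 MISS; vc=[12]
#7 0x48→b18/s2 L1-HIT; vc=[12]
#8 0x31→b12/s0 VC-HIT; vc=[24]
#9 0x3a→b14/s2 MISS; vc=[24,18]
#10 0x61→b24/s0 VC-HIT; vc=[12,18]
#11 0x48→b18/s2 VC-HIT; vc=[12,14]

SEQ = [MISS, L1-HIT, MISS, L1-HIT, L1-HIT, L1-HIT, MISS, L1-HIT, VC-HIT, MISS, VC-HIT, VC-HIT]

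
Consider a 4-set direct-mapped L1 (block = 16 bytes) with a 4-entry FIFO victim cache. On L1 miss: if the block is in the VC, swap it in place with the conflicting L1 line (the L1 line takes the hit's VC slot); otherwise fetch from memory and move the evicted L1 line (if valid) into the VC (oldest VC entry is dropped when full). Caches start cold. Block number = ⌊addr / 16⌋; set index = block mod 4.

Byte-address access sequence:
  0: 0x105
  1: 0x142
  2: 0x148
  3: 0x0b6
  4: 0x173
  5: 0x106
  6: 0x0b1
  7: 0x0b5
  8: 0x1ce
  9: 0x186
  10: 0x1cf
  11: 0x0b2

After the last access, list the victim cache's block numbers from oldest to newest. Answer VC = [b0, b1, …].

#0 0x105→b16/s0 MISS; vc=[]
#1 0x142→b20/s0 MISS; vc=[16]
#2 0x148→b20/s0 L1-HIT; vc=[16]
#3 0xb6→b11/s3 MISS; vc=[16]
#4 0x173→b23/s3 MISS; vc=[16,11]
#5 0x106→b16/s0 VC-HIT; vc=[20,11]
#6 0xb1→b11/s3 VC-HIT; vc=[20,23]
#7 0xb5→b11/s3 L1-HIT; vc=[20,23]
#8 0x1ce→b28/s0 MISS; vc=[20,23,16]
#9 0x186→b24/s0 MISS; vc=[20,23,16,28]
#10 0x1cf→b28/s0 VC-HIT; vc=[20,23,16,24]
#11 0xb2→b11/s3 L1-HIT; vc=[20,23,16,24]

VC = [20, 23, 16, 24]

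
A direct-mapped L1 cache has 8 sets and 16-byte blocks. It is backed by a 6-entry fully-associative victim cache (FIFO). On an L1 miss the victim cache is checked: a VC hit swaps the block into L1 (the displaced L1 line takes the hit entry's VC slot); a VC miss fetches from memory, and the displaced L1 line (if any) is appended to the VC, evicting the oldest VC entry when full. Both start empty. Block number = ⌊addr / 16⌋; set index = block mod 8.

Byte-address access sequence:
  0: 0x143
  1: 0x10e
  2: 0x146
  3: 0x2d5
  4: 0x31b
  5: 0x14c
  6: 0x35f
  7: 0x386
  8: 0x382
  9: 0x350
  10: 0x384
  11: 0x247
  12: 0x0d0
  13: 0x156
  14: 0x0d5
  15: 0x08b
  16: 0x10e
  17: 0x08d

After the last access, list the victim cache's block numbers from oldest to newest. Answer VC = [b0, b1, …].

  [0] addr=0x143 blk=20 s=4: MISS | VC []
  [1] addr=0x10e blk=16 s=0: MISS | VC []
  [2] addr=0x146 blk=20 s=4: L1-HIT | VC []
  [3] addr=0x2d5 blk=45 s=5: MISS | VC []
  [4] addr=0x31b blk=49 s=1: MISS | VC []
  [5] addr=0x14c blk=20 s=4: L1-HIT | VC []
  [6] addr=0x35f blk=53 s=5: MISS | VC [45]
  [7] addr=0x386 blk=56 s=0: MISS | VC [45, 16]
  [8] addr=0x382 blk=56 s=0: L1-HIT | VC [45, 16]
  [9] addr=0x350 blk=53 s=5: L1-HIT | VC [45, 16]
  [10] addr=0x384 blk=56 s=0: L1-HIT | VC [45, 16]
  [11] addr=0x247 blk=36 s=4: MISS | VC [45, 16, 20]
  [12] addr=0xd0 blk=13 s=5: MISS | VC [45, 16, 20, 53]
  [13] addr=0x156 blk=21 s=5: MISS | VC [45, 16, 20, 53, 13]
  [14] addr=0xd5 blk=13 s=5: VC-HIT | VC [45, 16, 20, 53, 21]
  [15] addr=0x8b blk=8 s=0: MISS | VC [45, 16, 20, 53, 21, 56]
  [16] addr=0x10e blk=16 s=0: VC-HIT | VC [45, 8, 20, 53, 21, 56]
  [17] addr=0x8d blk=8 s=0: VC-HIT | VC [45, 16, 20, 53, 21, 56]

VC = [45, 16, 20, 53, 21, 56]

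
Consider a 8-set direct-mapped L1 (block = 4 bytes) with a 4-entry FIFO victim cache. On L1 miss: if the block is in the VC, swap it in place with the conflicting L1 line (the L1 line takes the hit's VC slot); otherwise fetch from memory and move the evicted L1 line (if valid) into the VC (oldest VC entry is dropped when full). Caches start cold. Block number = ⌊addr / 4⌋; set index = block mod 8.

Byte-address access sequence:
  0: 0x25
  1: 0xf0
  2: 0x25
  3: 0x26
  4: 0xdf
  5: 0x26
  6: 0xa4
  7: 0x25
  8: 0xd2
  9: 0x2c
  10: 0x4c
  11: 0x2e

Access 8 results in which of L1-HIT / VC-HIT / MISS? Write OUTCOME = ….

#0 0x25→b9/s1 MISS; vc=[]
#1 0xf0→b60/s4 MISS; vc=[]
#2 0x25→b9/s1 L1-HIT; vc=[]
#3 0x26→b9/s1 L1-HIT; vc=[]
#4 0xdf→b55/s7 MISS; vc=[]
#5 0x26→b9/s1 L1-HIT; vc=[]
#6 0xa4→b41/s1 MISS; vc=[9]
#7 0x25→b9/s1 VC-HIT; vc=[41]
#8 0xd2→b52/s4 MISS; vc=[41,60]
#9 0x2c→b11/s3 MISS; vc=[41,60]
#10 0x4c→b19/s3 MISS; vc=[41,60,11]
#11 0x2e→b11/s3 VC-HIT; vc=[41,60,19]

OUTCOME = MISS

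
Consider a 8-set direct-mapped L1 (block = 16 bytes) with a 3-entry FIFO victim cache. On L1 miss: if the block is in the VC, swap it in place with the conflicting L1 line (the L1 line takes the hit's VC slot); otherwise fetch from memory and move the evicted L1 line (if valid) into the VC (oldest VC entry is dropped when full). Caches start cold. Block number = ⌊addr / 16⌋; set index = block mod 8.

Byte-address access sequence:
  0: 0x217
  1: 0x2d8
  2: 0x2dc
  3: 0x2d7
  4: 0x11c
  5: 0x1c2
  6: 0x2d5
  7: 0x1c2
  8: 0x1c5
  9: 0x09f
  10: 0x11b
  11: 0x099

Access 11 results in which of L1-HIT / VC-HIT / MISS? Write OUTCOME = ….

OUTCOME = VC-HIT

#0 0x217→b33/s1 MISS; vc=[]
#1 0x2d8→b45/s5 MISS; vc=[]
#2 0x2dc→b45/s5 L1-HIT; vc=[]
#3 0x2d7→b45/s5 L1-HIT; vc=[]
#4 0x11c→b17/s1 MISS; vc=[33]
#5 0x1c2→b28/s4 MISS; vc=[33]
#6 0x2d5→b45/s5 L1-HIT; vc=[33]
#7 0x1c2→b28/s4 L1-HIT; vc=[33]
#8 0x1c5→b28/s4 L1-HIT; vc=[33]
#9 0x9f→b9/s1 MISS; vc=[33,17]
#10 0x11b→b17/s1 VC-HIT; vc=[33,9]
#11 0x99→b9/s1 VC-HIT; vc=[33,17]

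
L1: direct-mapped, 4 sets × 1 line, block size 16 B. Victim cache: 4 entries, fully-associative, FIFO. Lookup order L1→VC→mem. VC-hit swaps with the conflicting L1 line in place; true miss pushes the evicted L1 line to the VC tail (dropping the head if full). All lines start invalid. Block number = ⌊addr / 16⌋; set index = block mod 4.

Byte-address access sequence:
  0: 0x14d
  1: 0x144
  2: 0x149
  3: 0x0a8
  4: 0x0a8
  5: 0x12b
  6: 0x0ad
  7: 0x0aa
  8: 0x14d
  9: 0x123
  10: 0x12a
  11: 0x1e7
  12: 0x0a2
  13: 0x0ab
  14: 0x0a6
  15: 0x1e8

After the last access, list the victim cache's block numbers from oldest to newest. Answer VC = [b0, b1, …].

VC = [10, 18]

#0 0x14d→b20/s0 MISS; vc=[]
#1 0x144→b20/s0 L1-HIT; vc=[]
#2 0x149→b20/s0 L1-HIT; vc=[]
#3 0xa8→b10/s2 MISS; vc=[]
#4 0xa8→b10/s2 L1-HIT; vc=[]
#5 0x12b→b18/s2 MISS; vc=[10]
#6 0xad→b10/s2 VC-HIT; vc=[18]
#7 0xaa→b10/s2 L1-HIT; vc=[18]
#8 0x14d→b20/s0 L1-HIT; vc=[18]
#9 0x123→b18/s2 VC-HIT; vc=[10]
#10 0x12a→b18/s2 L1-HIT; vc=[10]
#11 0x1e7→b30/s2 MISS; vc=[10,18]
#12 0xa2→b10/s2 VC-HIT; vc=[30,18]
#13 0xab→b10/s2 L1-HIT; vc=[30,18]
#14 0xa6→b10/s2 L1-HIT; vc=[30,18]
#15 0x1e8→b30/s2 VC-HIT; vc=[10,18]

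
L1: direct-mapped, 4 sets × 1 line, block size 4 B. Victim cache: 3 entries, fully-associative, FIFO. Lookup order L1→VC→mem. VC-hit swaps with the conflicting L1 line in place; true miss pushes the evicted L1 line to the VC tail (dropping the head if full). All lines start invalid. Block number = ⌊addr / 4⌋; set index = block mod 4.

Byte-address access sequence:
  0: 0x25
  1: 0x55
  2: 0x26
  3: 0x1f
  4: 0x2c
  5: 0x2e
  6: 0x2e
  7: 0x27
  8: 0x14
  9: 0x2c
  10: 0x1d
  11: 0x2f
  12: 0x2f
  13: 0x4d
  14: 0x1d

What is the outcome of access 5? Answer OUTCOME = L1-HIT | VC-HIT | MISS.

0: 0x25 (blk 9, set 1) → MISS  vc=[]
1: 0x55 (blk 21, set 1) → MISS  vc=[9]
2: 0x26 (blk 9, set 1) → VC-HIT  vc=[21]
3: 0x1f (blk 7, set 3) → MISS  vc=[21]
4: 0x2c (blk 11, set 3) → MISS  vc=[21, 7]
5: 0x2e (blk 11, set 3) → L1-HIT  vc=[21, 7]
6: 0x2e (blk 11, set 3) → L1-HIT  vc=[21, 7]
7: 0x27 (blk 9, set 1) → L1-HIT  vc=[21, 7]
8: 0x14 (blk 5, set 1) → MISS  vc=[21, 7, 9]
9: 0x2c (blk 11, set 3) → L1-HIT  vc=[21, 7, 9]
10: 0x1d (blk 7, set 3) → VC-HIT  vc=[21, 11, 9]
11: 0x2f (blk 11, set 3) → VC-HIT  vc=[21, 7, 9]
12: 0x2f (blk 11, set 3) → L1-HIT  vc=[21, 7, 9]
13: 0x4d (blk 19, set 3) → MISS  vc=[7, 9, 11]
14: 0x1d (blk 7, set 3) → VC-HIT  vc=[19, 9, 11]

OUTCOME = L1-HIT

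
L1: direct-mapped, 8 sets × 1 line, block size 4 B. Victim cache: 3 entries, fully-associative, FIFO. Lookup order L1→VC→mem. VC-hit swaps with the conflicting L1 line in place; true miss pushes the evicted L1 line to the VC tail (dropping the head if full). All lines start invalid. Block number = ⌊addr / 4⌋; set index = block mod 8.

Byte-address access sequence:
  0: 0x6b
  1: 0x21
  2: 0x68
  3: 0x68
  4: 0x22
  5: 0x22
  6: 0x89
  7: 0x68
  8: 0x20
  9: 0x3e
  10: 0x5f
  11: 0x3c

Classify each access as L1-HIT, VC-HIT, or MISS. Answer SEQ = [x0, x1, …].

SEQ = [MISS, MISS, L1-HIT, L1-HIT, L1-HIT, L1-HIT, MISS, VC-HIT, L1-HIT, MISS, MISS, VC-HIT]

#0 0x6b→b26/s2 MISS; vc=[]
#1 0x21→b8/s0 MISS; vc=[]
#2 0x68→b26/s2 L1-HIT; vc=[]
#3 0x68→b26/s2 L1-HIT; vc=[]
#4 0x22→b8/s0 L1-HIT; vc=[]
#5 0x22→b8/s0 L1-HIT; vc=[]
#6 0x89→b34/s2 MISS; vc=[26]
#7 0x68→b26/s2 VC-HIT; vc=[34]
#8 0x20→b8/s0 L1-HIT; vc=[34]
#9 0x3e→b15/s7 MISS; vc=[34]
#10 0x5f→b23/s7 MISS; vc=[34,15]
#11 0x3c→b15/s7 VC-HIT; vc=[34,23]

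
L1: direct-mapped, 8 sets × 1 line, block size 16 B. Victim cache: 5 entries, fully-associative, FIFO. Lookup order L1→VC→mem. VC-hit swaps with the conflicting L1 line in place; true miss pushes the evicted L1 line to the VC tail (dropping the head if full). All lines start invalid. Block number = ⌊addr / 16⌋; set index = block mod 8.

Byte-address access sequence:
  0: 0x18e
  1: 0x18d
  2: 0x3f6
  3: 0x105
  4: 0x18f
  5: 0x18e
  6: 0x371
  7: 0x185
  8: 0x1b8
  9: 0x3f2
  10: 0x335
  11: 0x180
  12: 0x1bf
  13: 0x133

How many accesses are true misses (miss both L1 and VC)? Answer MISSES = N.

MISSES = 7

0: 0x18e (blk 24, set 0) → MISS  vc=[]
1: 0x18d (blk 24, set 0) → L1-HIT  vc=[]
2: 0x3f6 (blk 63, set 7) → MISS  vc=[]
3: 0x105 (blk 16, set 0) → MISS  vc=[24]
4: 0x18f (blk 24, set 0) → VC-HIT  vc=[16]
5: 0x18e (blk 24, set 0) → L1-HIT  vc=[16]
6: 0x371 (blk 55, set 7) → MISS  vc=[16, 63]
7: 0x185 (blk 24, set 0) → L1-HIT  vc=[16, 63]
8: 0x1b8 (blk 27, set 3) → MISS  vc=[16, 63]
9: 0x3f2 (blk 63, set 7) → VC-HIT  vc=[16, 55]
10: 0x335 (blk 51, set 3) → MISS  vc=[16, 55, 27]
11: 0x180 (blk 24, set 0) → L1-HIT  vc=[16, 55, 27]
12: 0x1bf (blk 27, set 3) → VC-HIT  vc=[16, 55, 51]
13: 0x133 (blk 19, set 3) → MISS  vc=[16, 55, 51, 27]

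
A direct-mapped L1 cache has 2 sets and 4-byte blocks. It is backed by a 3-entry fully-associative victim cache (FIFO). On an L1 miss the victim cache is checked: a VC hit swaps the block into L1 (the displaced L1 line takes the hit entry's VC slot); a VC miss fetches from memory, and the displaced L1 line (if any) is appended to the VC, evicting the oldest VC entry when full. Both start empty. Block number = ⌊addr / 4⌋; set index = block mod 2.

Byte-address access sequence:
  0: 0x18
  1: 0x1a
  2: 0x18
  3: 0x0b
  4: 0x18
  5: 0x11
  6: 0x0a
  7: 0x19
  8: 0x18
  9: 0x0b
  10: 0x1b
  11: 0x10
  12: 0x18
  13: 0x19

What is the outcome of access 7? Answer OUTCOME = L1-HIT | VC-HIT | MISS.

OUTCOME = VC-HIT

#0 0x18→b6/s0 MISS; vc=[]
#1 0x1a→b6/s0 L1-HIT; vc=[]
#2 0x18→b6/s0 L1-HIT; vc=[]
#3 0xb→b2/s0 MISS; vc=[6]
#4 0x18→b6/s0 VC-HIT; vc=[2]
#5 0x11→b4/s0 MISS; vc=[2,6]
#6 0xa→b2/s0 VC-HIT; vc=[4,6]
#7 0x19→b6/s0 VC-HIT; vc=[4,2]
#8 0x18→b6/s0 L1-HIT; vc=[4,2]
#9 0xb→b2/s0 VC-HIT; vc=[4,6]
#10 0x1b→b6/s0 VC-HIT; vc=[4,2]
#11 0x10→b4/s0 VC-HIT; vc=[6,2]
#12 0x18→b6/s0 VC-HIT; vc=[4,2]
#13 0x19→b6/s0 L1-HIT; vc=[4,2]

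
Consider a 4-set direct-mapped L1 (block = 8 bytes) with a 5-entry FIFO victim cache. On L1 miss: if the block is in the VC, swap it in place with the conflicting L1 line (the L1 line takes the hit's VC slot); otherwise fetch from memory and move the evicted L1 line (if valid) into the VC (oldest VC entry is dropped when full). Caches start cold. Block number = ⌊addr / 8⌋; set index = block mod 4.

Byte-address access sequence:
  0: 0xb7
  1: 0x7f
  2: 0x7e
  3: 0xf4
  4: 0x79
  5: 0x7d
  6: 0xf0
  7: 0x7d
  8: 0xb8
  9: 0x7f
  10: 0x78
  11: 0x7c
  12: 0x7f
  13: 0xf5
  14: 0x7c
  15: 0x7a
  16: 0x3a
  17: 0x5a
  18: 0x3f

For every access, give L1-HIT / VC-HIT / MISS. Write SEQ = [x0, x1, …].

SEQ = [MISS, MISS, L1-HIT, MISS, L1-HIT, L1-HIT, L1-HIT, L1-HIT, MISS, VC-HIT, L1-HIT, L1-HIT, L1-HIT, L1-HIT, L1-HIT, L1-HIT, MISS, MISS, VC-HIT]

#0 0xb7→b22/s2 MISS; vc=[]
#1 0x7f→b15/s3 MISS; vc=[]
#2 0x7e→b15/s3 L1-HIT; vc=[]
#3 0xf4→b30/s2 MISS; vc=[22]
#4 0x79→b15/s3 L1-HIT; vc=[22]
#5 0x7d→b15/s3 L1-HIT; vc=[22]
#6 0xf0→b30/s2 L1-HIT; vc=[22]
#7 0x7d→b15/s3 L1-HIT; vc=[22]
#8 0xb8→b23/s3 MISS; vc=[22,15]
#9 0x7f→b15/s3 VC-HIT; vc=[22,23]
#10 0x78→b15/s3 L1-HIT; vc=[22,23]
#11 0x7c→b15/s3 L1-HIT; vc=[22,23]
#12 0x7f→b15/s3 L1-HIT; vc=[22,23]
#13 0xf5→b30/s2 L1-HIT; vc=[22,23]
#14 0x7c→b15/s3 L1-HIT; vc=[22,23]
#15 0x7a→b15/s3 L1-HIT; vc=[22,23]
#16 0x3a→b7/s3 MISS; vc=[22,23,15]
#17 0x5a→b11/s3 MISS; vc=[22,23,15,7]
#18 0x3f→b7/s3 VC-HIT; vc=[22,23,15,11]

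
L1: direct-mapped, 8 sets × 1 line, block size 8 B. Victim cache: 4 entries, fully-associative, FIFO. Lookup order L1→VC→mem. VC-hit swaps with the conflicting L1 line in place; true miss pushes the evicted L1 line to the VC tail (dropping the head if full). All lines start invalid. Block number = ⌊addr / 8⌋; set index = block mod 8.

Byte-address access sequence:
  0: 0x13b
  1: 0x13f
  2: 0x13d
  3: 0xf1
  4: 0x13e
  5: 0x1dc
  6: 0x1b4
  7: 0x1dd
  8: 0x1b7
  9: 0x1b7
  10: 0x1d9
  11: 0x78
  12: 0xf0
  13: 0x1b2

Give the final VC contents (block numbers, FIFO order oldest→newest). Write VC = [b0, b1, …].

VC = [30, 39]

  [0] addr=0x13b blk=39 s=7: MISS | VC []
  [1] addr=0x13f blk=39 s=7: L1-HIT | VC []
  [2] addr=0x13d blk=39 s=7: L1-HIT | VC []
  [3] addr=0xf1 blk=30 s=6: MISS | VC []
  [4] addr=0x13e blk=39 s=7: L1-HIT | VC []
  [5] addr=0x1dc blk=59 s=3: MISS | VC []
  [6] addr=0x1b4 blk=54 s=6: MISS | VC [30]
  [7] addr=0x1dd blk=59 s=3: L1-HIT | VC [30]
  [8] addr=0x1b7 blk=54 s=6: L1-HIT | VC [30]
  [9] addr=0x1b7 blk=54 s=6: L1-HIT | VC [30]
  [10] addr=0x1d9 blk=59 s=3: L1-HIT | VC [30]
  [11] addr=0x78 blk=15 s=7: MISS | VC [30, 39]
  [12] addr=0xf0 blk=30 s=6: VC-HIT | VC [54, 39]
  [13] addr=0x1b2 blk=54 s=6: VC-HIT | VC [30, 39]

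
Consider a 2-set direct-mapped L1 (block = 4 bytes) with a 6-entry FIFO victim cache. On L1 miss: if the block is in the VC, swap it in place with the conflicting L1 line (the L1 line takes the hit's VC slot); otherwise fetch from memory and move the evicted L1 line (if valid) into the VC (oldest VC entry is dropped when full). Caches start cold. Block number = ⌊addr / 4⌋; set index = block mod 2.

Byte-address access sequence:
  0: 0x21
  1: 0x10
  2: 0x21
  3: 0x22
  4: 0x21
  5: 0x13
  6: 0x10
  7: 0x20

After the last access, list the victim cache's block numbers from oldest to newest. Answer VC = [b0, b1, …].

VC = [4]

0: 0x21 (blk 8, set 0) → MISS  vc=[]
1: 0x10 (blk 4, set 0) → MISS  vc=[8]
2: 0x21 (blk 8, set 0) → VC-HIT  vc=[4]
3: 0x22 (blk 8, set 0) → L1-HIT  vc=[4]
4: 0x21 (blk 8, set 0) → L1-HIT  vc=[4]
5: 0x13 (blk 4, set 0) → VC-HIT  vc=[8]
6: 0x10 (blk 4, set 0) → L1-HIT  vc=[8]
7: 0x20 (blk 8, set 0) → VC-HIT  vc=[4]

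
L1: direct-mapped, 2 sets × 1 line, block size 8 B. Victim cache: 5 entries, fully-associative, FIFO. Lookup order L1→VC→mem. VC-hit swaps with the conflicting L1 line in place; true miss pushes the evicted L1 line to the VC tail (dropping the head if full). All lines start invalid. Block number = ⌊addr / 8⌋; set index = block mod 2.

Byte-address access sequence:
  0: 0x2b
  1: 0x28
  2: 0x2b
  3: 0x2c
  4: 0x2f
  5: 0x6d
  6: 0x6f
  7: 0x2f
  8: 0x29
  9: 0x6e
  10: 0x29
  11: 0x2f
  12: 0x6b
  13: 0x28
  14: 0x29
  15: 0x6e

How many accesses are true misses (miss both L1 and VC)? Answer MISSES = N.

MISSES = 2

0: 0x2b (blk 5, set 1) → MISS  vc=[]
1: 0x28 (blk 5, set 1) → L1-HIT  vc=[]
2: 0x2b (blk 5, set 1) → L1-HIT  vc=[]
3: 0x2c (blk 5, set 1) → L1-HIT  vc=[]
4: 0x2f (blk 5, set 1) → L1-HIT  vc=[]
5: 0x6d (blk 13, set 1) → MISS  vc=[5]
6: 0x6f (blk 13, set 1) → L1-HIT  vc=[5]
7: 0x2f (blk 5, set 1) → VC-HIT  vc=[13]
8: 0x29 (blk 5, set 1) → L1-HIT  vc=[13]
9: 0x6e (blk 13, set 1) → VC-HIT  vc=[5]
10: 0x29 (blk 5, set 1) → VC-HIT  vc=[13]
11: 0x2f (blk 5, set 1) → L1-HIT  vc=[13]
12: 0x6b (blk 13, set 1) → VC-HIT  vc=[5]
13: 0x28 (blk 5, set 1) → VC-HIT  vc=[13]
14: 0x29 (blk 5, set 1) → L1-HIT  vc=[13]
15: 0x6e (blk 13, set 1) → VC-HIT  vc=[5]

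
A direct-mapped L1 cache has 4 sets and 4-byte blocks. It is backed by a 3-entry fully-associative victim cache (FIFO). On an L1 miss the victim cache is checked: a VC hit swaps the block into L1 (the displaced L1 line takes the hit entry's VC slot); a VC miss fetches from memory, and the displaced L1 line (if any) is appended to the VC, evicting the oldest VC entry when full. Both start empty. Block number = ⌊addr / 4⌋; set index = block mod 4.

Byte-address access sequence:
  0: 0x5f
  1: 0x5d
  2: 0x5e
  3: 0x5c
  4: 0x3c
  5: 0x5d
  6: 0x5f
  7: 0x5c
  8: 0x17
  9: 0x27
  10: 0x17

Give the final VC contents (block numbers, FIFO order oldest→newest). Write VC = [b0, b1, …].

VC = [15, 9]

#0 0x5f→b23/s3 MISS; vc=[]
#1 0x5d→b23/s3 L1-HIT; vc=[]
#2 0x5e→b23/s3 L1-HIT; vc=[]
#3 0x5c→b23/s3 L1-HIT; vc=[]
#4 0x3c→b15/s3 MISS; vc=[23]
#5 0x5d→b23/s3 VC-HIT; vc=[15]
#6 0x5f→b23/s3 L1-HIT; vc=[15]
#7 0x5c→b23/s3 L1-HIT; vc=[15]
#8 0x17→b5/s1 MISS; vc=[15]
#9 0x27→b9/s1 MISS; vc=[15,5]
#10 0x17→b5/s1 VC-HIT; vc=[15,9]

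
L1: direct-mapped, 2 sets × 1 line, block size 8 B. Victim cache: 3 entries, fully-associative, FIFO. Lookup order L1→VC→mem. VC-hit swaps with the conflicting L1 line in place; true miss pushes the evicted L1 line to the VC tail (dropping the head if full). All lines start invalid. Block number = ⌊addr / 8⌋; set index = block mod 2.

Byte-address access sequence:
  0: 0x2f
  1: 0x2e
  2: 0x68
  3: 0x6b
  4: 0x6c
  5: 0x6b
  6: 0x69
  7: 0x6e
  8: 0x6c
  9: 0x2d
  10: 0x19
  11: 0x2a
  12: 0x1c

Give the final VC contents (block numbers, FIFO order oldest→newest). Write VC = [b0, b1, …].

  [0] addr=0x2f blk=5 s=1: MISS | VC []
  [1] addr=0x2e blk=5 s=1: L1-HIT | VC []
  [2] addr=0x68 blk=13 s=1: MISS | VC [5]
  [3] addr=0x6b blk=13 s=1: L1-HIT | VC [5]
  [4] addr=0x6c blk=13 s=1: L1-HIT | VC [5]
  [5] addr=0x6b blk=13 s=1: L1-HIT | VC [5]
  [6] addr=0x69 blk=13 s=1: L1-HIT | VC [5]
  [7] addr=0x6e blk=13 s=1: L1-HIT | VC [5]
  [8] addr=0x6c blk=13 s=1: L1-HIT | VC [5]
  [9] addr=0x2d blk=5 s=1: VC-HIT | VC [13]
  [10] addr=0x19 blk=3 s=1: MISS | VC [13, 5]
  [11] addr=0x2a blk=5 s=1: VC-HIT | VC [13, 3]
  [12] addr=0x1c blk=3 s=1: VC-HIT | VC [13, 5]

VC = [13, 5]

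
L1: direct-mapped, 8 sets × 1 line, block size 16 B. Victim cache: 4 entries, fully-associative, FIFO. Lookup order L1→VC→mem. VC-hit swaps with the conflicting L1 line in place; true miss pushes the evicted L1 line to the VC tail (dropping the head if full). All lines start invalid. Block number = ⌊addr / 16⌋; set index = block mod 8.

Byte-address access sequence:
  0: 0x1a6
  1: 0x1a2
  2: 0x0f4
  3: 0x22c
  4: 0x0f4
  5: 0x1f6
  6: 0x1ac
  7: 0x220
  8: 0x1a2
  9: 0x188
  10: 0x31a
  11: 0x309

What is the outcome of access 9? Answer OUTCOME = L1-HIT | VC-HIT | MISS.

OUTCOME = MISS

#0 0x1a6→b26/s2 MISS; vc=[]
#1 0x1a2→b26/s2 L1-HIT; vc=[]
#2 0xf4→b15/s7 MISS; vc=[]
#3 0x22c→b34/s2 MISS; vc=[26]
#4 0xf4→b15/s7 L1-HIT; vc=[26]
#5 0x1f6→b31/s7 MISS; vc=[26,15]
#6 0x1ac→b26/s2 VC-HIT; vc=[34,15]
#7 0x220→b34/s2 VC-HIT; vc=[26,15]
#8 0x1a2→b26/s2 VC-HIT; vc=[34,15]
#9 0x188→b24/s0 MISS; vc=[34,15]
#10 0x31a→b49/s1 MISS; vc=[34,15]
#11 0x309→b48/s0 MISS; vc=[34,15,24]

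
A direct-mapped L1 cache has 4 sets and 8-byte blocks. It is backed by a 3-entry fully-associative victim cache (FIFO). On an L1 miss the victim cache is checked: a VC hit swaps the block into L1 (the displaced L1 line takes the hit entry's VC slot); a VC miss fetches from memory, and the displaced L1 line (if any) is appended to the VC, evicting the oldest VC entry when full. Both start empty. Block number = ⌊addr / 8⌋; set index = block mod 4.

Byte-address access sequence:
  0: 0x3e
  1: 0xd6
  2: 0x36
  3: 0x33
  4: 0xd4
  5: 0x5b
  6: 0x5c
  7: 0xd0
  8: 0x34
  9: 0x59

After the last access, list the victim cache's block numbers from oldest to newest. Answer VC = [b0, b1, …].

VC = [26, 7]

  [0] addr=0x3e blk=7 s=3: MISS | VC []
  [1] addr=0xd6 blk=26 s=2: MISS | VC []
  [2] addr=0x36 blk=6 s=2: MISS | VC [26]
  [3] addr=0x33 blk=6 s=2: L1-HIT | VC [26]
  [4] addr=0xd4 blk=26 s=2: VC-HIT | VC [6]
  [5] addr=0x5b blk=11 s=3: MISS | VC [6, 7]
  [6] addr=0x5c blk=11 s=3: L1-HIT | VC [6, 7]
  [7] addr=0xd0 blk=26 s=2: L1-HIT | VC [6, 7]
  [8] addr=0x34 blk=6 s=2: VC-HIT | VC [26, 7]
  [9] addr=0x59 blk=11 s=3: L1-HIT | VC [26, 7]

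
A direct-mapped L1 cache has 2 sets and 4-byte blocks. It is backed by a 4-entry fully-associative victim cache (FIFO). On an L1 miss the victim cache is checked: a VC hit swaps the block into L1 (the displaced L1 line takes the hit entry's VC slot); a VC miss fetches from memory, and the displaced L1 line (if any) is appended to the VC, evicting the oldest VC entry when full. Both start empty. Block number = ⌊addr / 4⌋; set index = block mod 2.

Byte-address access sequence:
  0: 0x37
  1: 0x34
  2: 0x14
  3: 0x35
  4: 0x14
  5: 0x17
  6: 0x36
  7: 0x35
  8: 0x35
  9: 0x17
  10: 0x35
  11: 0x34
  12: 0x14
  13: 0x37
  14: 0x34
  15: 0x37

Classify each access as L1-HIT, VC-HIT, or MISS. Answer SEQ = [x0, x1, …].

SEQ = [MISS, L1-HIT, MISS, VC-HIT, VC-HIT, L1-HIT, VC-HIT, L1-HIT, L1-HIT, VC-HIT, VC-HIT, L1-HIT, VC-HIT, VC-HIT, L1-HIT, L1-HIT]

#0 0x37→b13/s1 MISS; vc=[]
#1 0x34→b13/s1 L1-HIT; vc=[]
#2 0x14→b5/s1 MISS; vc=[13]
#3 0x35→b13/s1 VC-HIT; vc=[5]
#4 0x14→b5/s1 VC-HIT; vc=[13]
#5 0x17→b5/s1 L1-HIT; vc=[13]
#6 0x36→b13/s1 VC-HIT; vc=[5]
#7 0x35→b13/s1 L1-HIT; vc=[5]
#8 0x35→b13/s1 L1-HIT; vc=[5]
#9 0x17→b5/s1 VC-HIT; vc=[13]
#10 0x35→b13/s1 VC-HIT; vc=[5]
#11 0x34→b13/s1 L1-HIT; vc=[5]
#12 0x14→b5/s1 VC-HIT; vc=[13]
#13 0x37→b13/s1 VC-HIT; vc=[5]
#14 0x34→b13/s1 L1-HIT; vc=[5]
#15 0x37→b13/s1 L1-HIT; vc=[5]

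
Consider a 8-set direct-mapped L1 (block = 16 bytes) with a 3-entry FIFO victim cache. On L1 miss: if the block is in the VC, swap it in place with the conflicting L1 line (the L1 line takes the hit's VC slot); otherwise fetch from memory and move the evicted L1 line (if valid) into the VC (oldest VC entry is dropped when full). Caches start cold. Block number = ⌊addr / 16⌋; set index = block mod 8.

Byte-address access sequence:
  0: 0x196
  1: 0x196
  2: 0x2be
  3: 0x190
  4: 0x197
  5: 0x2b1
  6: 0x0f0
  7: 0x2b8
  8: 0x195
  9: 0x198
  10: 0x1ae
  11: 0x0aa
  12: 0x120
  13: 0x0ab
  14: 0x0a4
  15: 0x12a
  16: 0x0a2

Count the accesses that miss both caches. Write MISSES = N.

#0 0x196→b25/s1 MISS; vc=[]
#1 0x196→b25/s1 L1-HIT; vc=[]
#2 0x2be→b43/s3 MISS; vc=[]
#3 0x190→b25/s1 L1-HIT; vc=[]
#4 0x197→b25/s1 L1-HIT; vc=[]
#5 0x2b1→b43/s3 L1-HIT; vc=[]
#6 0xf0→b15/s7 MISS; vc=[]
#7 0x2b8→b43/s3 L1-HIT; vc=[]
#8 0x195→b25/s1 L1-HIT; vc=[]
#9 0x198→b25/s1 L1-HIT; vc=[]
#10 0x1ae→b26/s2 MISS; vc=[]
#11 0xaa→b10/s2 MISS; vc=[26]
#12 0x120→b18/s2 MISS; vc=[26,10]
#13 0xab→b10/s2 VC-HIT; vc=[26,18]
#14 0xa4→b10/s2 L1-HIT; vc=[26,18]
#15 0x12a→b18/s2 VC-HIT; vc=[26,10]
#16 0xa2→b10/s2 VC-HIT; vc=[26,18]

MISSES = 6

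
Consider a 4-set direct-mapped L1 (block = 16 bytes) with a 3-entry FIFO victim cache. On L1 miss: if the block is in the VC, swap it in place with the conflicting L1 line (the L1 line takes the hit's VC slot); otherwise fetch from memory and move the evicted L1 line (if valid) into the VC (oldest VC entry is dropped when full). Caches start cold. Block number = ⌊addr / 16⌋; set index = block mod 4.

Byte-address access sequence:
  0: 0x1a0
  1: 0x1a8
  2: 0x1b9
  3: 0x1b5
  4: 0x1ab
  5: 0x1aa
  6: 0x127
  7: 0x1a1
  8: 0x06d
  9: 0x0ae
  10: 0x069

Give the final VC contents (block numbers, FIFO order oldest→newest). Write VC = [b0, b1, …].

VC = [18, 26, 10]

#0 0x1a0→b26/s2 MISS; vc=[]
#1 0x1a8→b26/s2 L1-HIT; vc=[]
#2 0x1b9→b27/s3 MISS; vc=[]
#3 0x1b5→b27/s3 L1-HIT; vc=[]
#4 0x1ab→b26/s2 L1-HIT; vc=[]
#5 0x1aa→b26/s2 L1-HIT; vc=[]
#6 0x127→b18/s2 MISS; vc=[26]
#7 0x1a1→b26/s2 VC-HIT; vc=[18]
#8 0x6d→b6/s2 MISS; vc=[18,26]
#9 0xae→b10/s2 MISS; vc=[18,26,6]
#10 0x69→b6/s2 VC-HIT; vc=[18,26,10]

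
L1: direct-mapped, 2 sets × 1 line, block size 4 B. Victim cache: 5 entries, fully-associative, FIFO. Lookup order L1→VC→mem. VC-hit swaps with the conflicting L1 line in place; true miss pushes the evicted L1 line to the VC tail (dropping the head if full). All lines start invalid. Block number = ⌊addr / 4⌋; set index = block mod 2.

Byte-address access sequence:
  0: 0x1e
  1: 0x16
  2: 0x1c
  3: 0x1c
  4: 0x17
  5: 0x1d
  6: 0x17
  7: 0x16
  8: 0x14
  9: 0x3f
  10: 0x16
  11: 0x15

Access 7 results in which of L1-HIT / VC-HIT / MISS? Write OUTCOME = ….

OUTCOME = L1-HIT

#0 0x1e→b7/s1 MISS; vc=[]
#1 0x16→b5/s1 MISS; vc=[7]
#2 0x1c→b7/s1 VC-HIT; vc=[5]
#3 0x1c→b7/s1 L1-HIT; vc=[5]
#4 0x17→b5/s1 VC-HIT; vc=[7]
#5 0x1d→b7/s1 VC-HIT; vc=[5]
#6 0x17→b5/s1 VC-HIT; vc=[7]
#7 0x16→b5/s1 L1-HIT; vc=[7]
#8 0x14→b5/s1 L1-HIT; vc=[7]
#9 0x3f→b15/s1 MISS; vc=[7,5]
#10 0x16→b5/s1 VC-HIT; vc=[7,15]
#11 0x15→b5/s1 L1-HIT; vc=[7,15]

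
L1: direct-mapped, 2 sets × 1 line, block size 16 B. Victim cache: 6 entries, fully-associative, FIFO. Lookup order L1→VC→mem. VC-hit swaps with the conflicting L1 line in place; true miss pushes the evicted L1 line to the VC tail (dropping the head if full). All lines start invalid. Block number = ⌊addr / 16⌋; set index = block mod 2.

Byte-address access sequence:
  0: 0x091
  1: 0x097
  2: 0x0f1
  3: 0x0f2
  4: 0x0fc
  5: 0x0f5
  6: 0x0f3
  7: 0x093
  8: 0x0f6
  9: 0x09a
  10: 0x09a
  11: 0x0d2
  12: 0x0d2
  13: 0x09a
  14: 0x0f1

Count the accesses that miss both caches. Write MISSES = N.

MISSES = 3

  [0] addr=0x91 blk=9 s=1: MISS | VC []
  [1] addr=0x97 blk=9 s=1: L1-HIT | VC []
  [2] addr=0xf1 blk=15 s=1: MISS | VC [9]
  [3] addr=0xf2 blk=15 s=1: L1-HIT | VC [9]
  [4] addr=0xfc blk=15 s=1: L1-HIT | VC [9]
  [5] addr=0xf5 blk=15 s=1: L1-HIT | VC [9]
  [6] addr=0xf3 blk=15 s=1: L1-HIT | VC [9]
  [7] addr=0x93 blk=9 s=1: VC-HIT | VC [15]
  [8] addr=0xf6 blk=15 s=1: VC-HIT | VC [9]
  [9] addr=0x9a blk=9 s=1: VC-HIT | VC [15]
  [10] addr=0x9a blk=9 s=1: L1-HIT | VC [15]
  [11] addr=0xd2 blk=13 s=1: MISS | VC [15, 9]
  [12] addr=0xd2 blk=13 s=1: L1-HIT | VC [15, 9]
  [13] addr=0x9a blk=9 s=1: VC-HIT | VC [15, 13]
  [14] addr=0xf1 blk=15 s=1: VC-HIT | VC [9, 13]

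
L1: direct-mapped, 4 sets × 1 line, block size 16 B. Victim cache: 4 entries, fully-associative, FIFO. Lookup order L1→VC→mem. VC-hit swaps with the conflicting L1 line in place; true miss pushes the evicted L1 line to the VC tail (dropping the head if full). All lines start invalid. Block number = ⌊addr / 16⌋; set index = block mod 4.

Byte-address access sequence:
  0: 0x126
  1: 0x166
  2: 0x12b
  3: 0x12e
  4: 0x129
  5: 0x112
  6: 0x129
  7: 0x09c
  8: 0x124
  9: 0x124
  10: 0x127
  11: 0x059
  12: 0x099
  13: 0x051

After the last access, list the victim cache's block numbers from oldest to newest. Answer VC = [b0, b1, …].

VC = [22, 17, 9]

0: 0x126 (blk 18, set 2) → MISS  vc=[]
1: 0x166 (blk 22, set 2) → MISS  vc=[18]
2: 0x12b (blk 18, set 2) → VC-HIT  vc=[22]
3: 0x12e (blk 18, set 2) → L1-HIT  vc=[22]
4: 0x129 (blk 18, set 2) → L1-HIT  vc=[22]
5: 0x112 (blk 17, set 1) → MISS  vc=[22]
6: 0x129 (blk 18, set 2) → L1-HIT  vc=[22]
7: 0x9c (blk 9, set 1) → MISS  vc=[22, 17]
8: 0x124 (blk 18, set 2) → L1-HIT  vc=[22, 17]
9: 0x124 (blk 18, set 2) → L1-HIT  vc=[22, 17]
10: 0x127 (blk 18, set 2) → L1-HIT  vc=[22, 17]
11: 0x59 (blk 5, set 1) → MISS  vc=[22, 17, 9]
12: 0x99 (blk 9, set 1) → VC-HIT  vc=[22, 17, 5]
13: 0x51 (blk 5, set 1) → VC-HIT  vc=[22, 17, 9]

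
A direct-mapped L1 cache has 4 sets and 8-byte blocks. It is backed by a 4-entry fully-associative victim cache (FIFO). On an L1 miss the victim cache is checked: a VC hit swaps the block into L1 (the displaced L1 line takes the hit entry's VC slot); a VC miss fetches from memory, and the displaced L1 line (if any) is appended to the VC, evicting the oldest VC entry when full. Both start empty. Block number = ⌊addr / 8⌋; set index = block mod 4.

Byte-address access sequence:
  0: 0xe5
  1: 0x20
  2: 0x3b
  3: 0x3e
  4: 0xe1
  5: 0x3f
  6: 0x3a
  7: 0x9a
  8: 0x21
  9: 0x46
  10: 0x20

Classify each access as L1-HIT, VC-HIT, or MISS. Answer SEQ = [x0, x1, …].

0: 0xe5 (blk 28, set 0) → MISS  vc=[]
1: 0x20 (blk 4, set 0) → MISS  vc=[28]
2: 0x3b (blk 7, set 3) → MISS  vc=[28]
3: 0x3e (blk 7, set 3) → L1-HIT  vc=[28]
4: 0xe1 (blk 28, set 0) → VC-HIT  vc=[4]
5: 0x3f (blk 7, set 3) → L1-HIT  vc=[4]
6: 0x3a (blk 7, set 3) → L1-HIT  vc=[4]
7: 0x9a (blk 19, set 3) → MISS  vc=[4, 7]
8: 0x21 (blk 4, set 0) → VC-HIT  vc=[28, 7]
9: 0x46 (blk 8, set 0) → MISS  vc=[28, 7, 4]
10: 0x20 (blk 4, set 0) → VC-HIT  vc=[28, 7, 8]

SEQ = [MISS, MISS, MISS, L1-HIT, VC-HIT, L1-HIT, L1-HIT, MISS, VC-HIT, MISS, VC-HIT]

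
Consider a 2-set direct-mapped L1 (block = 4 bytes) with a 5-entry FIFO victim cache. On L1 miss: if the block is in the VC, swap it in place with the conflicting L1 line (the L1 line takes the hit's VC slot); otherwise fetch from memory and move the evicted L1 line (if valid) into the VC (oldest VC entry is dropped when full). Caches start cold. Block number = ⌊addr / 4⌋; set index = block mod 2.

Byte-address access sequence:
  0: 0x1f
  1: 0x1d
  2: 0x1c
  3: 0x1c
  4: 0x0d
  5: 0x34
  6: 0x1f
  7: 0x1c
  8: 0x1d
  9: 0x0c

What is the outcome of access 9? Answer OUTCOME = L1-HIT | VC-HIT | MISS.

  [0] addr=0x1f blk=7 s=1: MISS | VC []
  [1] addr=0x1d blk=7 s=1: L1-HIT | VC []
  [2] addr=0x1c blk=7 s=1: L1-HIT | VC []
  [3] addr=0x1c blk=7 s=1: L1-HIT | VC []
  [4] addr=0xd blk=3 s=1: MISS | VC [7]
  [5] addr=0x34 blk=13 s=1: MISS | VC [7, 3]
  [6] addr=0x1f blk=7 s=1: VC-HIT | VC [13, 3]
  [7] addr=0x1c blk=7 s=1: L1-HIT | VC [13, 3]
  [8] addr=0x1d blk=7 s=1: L1-HIT | VC [13, 3]
  [9] addr=0xc blk=3 s=1: VC-HIT | VC [13, 7]

OUTCOME = VC-HIT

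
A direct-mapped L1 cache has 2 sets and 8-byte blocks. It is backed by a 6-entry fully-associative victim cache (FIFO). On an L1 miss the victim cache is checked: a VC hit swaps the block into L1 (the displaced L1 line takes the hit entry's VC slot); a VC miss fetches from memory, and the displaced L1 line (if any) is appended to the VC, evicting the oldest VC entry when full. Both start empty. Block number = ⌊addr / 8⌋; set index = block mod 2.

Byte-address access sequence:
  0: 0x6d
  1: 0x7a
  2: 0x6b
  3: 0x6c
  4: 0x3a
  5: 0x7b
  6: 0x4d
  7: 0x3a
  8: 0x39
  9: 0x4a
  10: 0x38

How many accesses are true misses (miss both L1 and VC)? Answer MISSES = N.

MISSES = 4

#0 0x6d→b13/s1 MISS; vc=[]
#1 0x7a→b15/s1 MISS; vc=[13]
#2 0x6b→b13/s1 VC-HIT; vc=[15]
#3 0x6c→b13/s1 L1-HIT; vc=[15]
#4 0x3a→b7/s1 MISS; vc=[15,13]
#5 0x7b→b15/s1 VC-HIT; vc=[7,13]
#6 0x4d→b9/s1 MISS; vc=[7,13,15]
#7 0x3a→b7/s1 VC-HIT; vc=[9,13,15]
#8 0x39→b7/s1 L1-HIT; vc=[9,13,15]
#9 0x4a→b9/s1 VC-HIT; vc=[7,13,15]
#10 0x38→b7/s1 VC-HIT; vc=[9,13,15]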